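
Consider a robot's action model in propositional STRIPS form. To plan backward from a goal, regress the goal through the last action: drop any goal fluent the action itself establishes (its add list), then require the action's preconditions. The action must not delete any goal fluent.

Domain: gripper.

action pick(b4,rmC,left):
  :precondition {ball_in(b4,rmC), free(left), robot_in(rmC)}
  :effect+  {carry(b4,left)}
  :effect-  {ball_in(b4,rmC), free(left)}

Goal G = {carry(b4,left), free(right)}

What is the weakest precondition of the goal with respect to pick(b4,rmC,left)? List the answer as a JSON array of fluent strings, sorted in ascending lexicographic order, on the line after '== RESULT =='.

Compute (G \ add) ∪ pre:
  G ∩ del = {}  (empty — regression defined)
  G \ add = {carry(b4,left), free(right)} \ {carry(b4,left)} = {free(right)}
  ∪ pre   = {free(right)} ∪ {ball_in(b4,rmC), free(left), robot_in(rmC)}
          = {ball_in(b4,rmC), free(left), free(right), robot_in(rmC)}

== RESULT ==
["ball_in(b4,rmC)", "free(left)", "free(right)", "robot_in(rmC)"]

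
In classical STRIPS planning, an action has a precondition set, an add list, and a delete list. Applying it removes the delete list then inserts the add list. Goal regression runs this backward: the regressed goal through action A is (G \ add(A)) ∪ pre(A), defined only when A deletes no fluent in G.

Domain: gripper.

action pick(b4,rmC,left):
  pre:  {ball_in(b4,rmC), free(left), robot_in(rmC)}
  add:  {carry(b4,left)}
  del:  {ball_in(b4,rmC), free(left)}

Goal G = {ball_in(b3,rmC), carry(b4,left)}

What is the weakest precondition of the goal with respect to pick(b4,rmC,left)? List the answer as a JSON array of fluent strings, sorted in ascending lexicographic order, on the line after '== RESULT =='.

Regress:
  G ∩ del = {}  (empty — regression defined)
  G \ add = {ball_in(b3,rmC), carry(b4,left)} \ {carry(b4,left)} = {ball_in(b3,rmC)}
  ∪ pre   = {ball_in(b3,rmC)} ∪ {ball_in(b4,rmC), free(left), robot_in(rmC)}
          = {ball_in(b3,rmC), ball_in(b4,rmC), free(left), robot_in(rmC)}

== RESULT ==
["ball_in(b3,rmC)", "ball_in(b4,rmC)", "free(left)", "robot_in(rmC)"]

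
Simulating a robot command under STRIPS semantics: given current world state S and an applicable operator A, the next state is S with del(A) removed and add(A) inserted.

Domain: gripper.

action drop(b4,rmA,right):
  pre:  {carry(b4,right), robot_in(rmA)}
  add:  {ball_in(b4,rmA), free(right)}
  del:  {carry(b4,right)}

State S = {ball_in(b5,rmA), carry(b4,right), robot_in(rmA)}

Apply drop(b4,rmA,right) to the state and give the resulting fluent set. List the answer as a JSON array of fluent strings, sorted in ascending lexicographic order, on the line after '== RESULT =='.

Compute (S \ del) ∪ add:
  pre ⊆ S: {carry(b4,right), robot_in(rmA)} ⊆ S  — applicable
  S \ del = {ball_in(b5,rmA), robot_in(rmA)}
  ∪ add   = {ball_in(b4,rmA), ball_in(b5,rmA), free(right), robot_in(rmA)}

== RESULT ==
["ball_in(b4,rmA)", "ball_in(b5,rmA)", "free(right)", "robot_in(rmA)"]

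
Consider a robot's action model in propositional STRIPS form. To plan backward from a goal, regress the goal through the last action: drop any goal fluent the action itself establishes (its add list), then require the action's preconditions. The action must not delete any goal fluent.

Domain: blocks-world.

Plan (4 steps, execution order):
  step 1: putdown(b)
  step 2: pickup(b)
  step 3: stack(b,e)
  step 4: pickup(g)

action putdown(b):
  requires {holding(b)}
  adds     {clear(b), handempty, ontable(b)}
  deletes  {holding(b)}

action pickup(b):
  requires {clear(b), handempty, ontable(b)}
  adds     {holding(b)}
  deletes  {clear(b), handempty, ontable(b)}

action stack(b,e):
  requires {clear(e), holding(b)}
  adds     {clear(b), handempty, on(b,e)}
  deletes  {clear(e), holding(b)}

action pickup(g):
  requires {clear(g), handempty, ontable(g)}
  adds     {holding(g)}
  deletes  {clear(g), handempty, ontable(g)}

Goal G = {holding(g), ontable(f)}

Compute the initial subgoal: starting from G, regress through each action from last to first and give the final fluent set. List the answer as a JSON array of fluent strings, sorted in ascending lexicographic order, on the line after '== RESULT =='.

Work backward from the goal:
  through step 4 (pickup(g)): drop {holding(g)}, keep {ontable(f)}, require {clear(g), handempty, ontable(g)}
    → {clear(g), handempty, ontable(f), ontable(g)}
  through step 3 (stack(b,e)): drop {handempty}, keep {clear(g), ontable(f), ontable(g)}, require {clear(e), holding(b)}
    → {clear(e), clear(g), holding(b), ontable(f), ontable(g)}
  through step 2 (pickup(b)): drop {holding(b)}, keep {clear(e), clear(g), ontable(f), ontable(g)}, require {clear(b), handempty, ontable(b)}
    → {clear(b), clear(e), clear(g), handempty, ontable(b), ontable(f), ontable(g)}
  through step 1 (putdown(b)): drop {clear(b), handempty, ontable(b)}, keep {clear(e), clear(g), ontable(f), ontable(g)}, require {holding(b)}
    → {clear(e), clear(g), holding(b), ontable(f), ontable(g)}

== RESULT ==
["clear(e)", "clear(g)", "holding(b)", "ontable(f)", "ontable(g)"]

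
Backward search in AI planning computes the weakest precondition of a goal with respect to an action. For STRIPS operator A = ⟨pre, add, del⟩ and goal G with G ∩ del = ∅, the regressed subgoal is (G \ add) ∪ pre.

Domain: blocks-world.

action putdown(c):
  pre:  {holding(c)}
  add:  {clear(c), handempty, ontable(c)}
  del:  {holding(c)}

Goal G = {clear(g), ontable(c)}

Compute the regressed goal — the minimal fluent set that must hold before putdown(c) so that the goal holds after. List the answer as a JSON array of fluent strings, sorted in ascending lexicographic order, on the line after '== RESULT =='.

Compute (G \ add) ∪ pre:
  G ∩ del = {}  (empty — regression defined)
  G \ add = {clear(g), ontable(c)} \ {clear(c), handempty, ontable(c)} = {clear(g)}
  ∪ pre   = {clear(g)} ∪ {holding(c)}
          = {clear(g), holding(c)}

== RESULT ==
["clear(g)", "holding(c)"]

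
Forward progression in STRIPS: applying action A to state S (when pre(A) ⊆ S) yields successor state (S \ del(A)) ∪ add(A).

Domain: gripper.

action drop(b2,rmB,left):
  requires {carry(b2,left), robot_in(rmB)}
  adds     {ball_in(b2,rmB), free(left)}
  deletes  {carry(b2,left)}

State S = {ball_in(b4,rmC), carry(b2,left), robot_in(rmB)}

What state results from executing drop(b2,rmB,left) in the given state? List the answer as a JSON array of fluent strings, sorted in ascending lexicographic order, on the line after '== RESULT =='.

Progress:
  pre ⊆ S: {carry(b2,left), robot_in(rmB)} ⊆ S  — applicable
  S \ del = {ball_in(b4,rmC), robot_in(rmB)}
  ∪ add   = {ball_in(b2,rmB), ball_in(b4,rmC), free(left), robot_in(rmB)}

== RESULT ==
["ball_in(b2,rmB)", "ball_in(b4,rmC)", "free(left)", "robot_in(rmB)"]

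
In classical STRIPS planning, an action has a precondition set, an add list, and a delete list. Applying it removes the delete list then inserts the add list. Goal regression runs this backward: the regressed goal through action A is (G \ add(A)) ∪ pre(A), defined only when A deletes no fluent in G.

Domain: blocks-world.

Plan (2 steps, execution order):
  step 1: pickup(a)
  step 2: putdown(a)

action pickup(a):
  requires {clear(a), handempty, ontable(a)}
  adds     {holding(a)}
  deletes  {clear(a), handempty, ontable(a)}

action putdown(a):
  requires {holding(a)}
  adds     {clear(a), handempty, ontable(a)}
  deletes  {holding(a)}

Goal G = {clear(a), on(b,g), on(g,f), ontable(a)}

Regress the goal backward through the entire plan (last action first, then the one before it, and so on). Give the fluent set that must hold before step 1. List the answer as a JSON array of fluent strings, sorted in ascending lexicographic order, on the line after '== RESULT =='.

Regress step by step:
  through step 2 (putdown(a)): drop {clear(a), ontable(a)}, keep {on(b,g), on(g,f)}, require {holding(a)}
    → {holding(a), on(b,g), on(g,f)}
  through step 1 (pickup(a)): drop {holding(a)}, keep {on(b,g), on(g,f)}, require {clear(a), handempty, ontable(a)}
    → {clear(a), handempty, on(b,g), on(g,f), ontable(a)}

== RESULT ==
["clear(a)", "handempty", "on(b,g)", "on(g,f)", "ontable(a)"]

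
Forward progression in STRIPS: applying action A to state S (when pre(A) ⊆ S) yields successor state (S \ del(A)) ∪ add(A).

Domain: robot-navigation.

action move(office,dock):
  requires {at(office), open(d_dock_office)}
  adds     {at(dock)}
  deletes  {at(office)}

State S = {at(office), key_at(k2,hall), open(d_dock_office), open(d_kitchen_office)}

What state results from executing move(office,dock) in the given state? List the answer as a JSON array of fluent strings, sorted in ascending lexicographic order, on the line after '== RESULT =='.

Compute (S \ del) ∪ add:
  pre ⊆ S: {at(office), open(d_dock_office)} ⊆ S  — applicable
  S \ del = {key_at(k2,hall), open(d_dock_office), open(d_kitchen_office)}
  ∪ add   = {at(dock), key_at(k2,hall), open(d_dock_office), open(d_kitchen_office)}

== RESULT ==
["at(dock)", "key_at(k2,hall)", "open(d_dock_office)", "open(d_kitchen_office)"]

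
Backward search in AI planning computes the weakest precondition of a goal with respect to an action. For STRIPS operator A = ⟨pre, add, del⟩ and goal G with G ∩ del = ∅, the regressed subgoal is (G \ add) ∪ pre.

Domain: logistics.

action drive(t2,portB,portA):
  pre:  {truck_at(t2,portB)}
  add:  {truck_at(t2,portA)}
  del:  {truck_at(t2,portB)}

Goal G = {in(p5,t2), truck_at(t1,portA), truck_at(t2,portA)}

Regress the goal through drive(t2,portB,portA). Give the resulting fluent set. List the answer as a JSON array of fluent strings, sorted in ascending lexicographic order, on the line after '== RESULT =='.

Regress:
  G ∩ del = {}  (empty — regression defined)
  G \ add = {in(p5,t2), truck_at(t1,portA), truck_at(t2,portA)} \ {truck_at(t2,portA)} = {in(p5,t2), truck_at(t1,portA)}
  ∪ pre   = {in(p5,t2), truck_at(t1,portA)} ∪ {truck_at(t2,portB)}
          = {in(p5,t2), truck_at(t1,portA), truck_at(t2,portB)}

== RESULT ==
["in(p5,t2)", "truck_at(t1,portA)", "truck_at(t2,portB)"]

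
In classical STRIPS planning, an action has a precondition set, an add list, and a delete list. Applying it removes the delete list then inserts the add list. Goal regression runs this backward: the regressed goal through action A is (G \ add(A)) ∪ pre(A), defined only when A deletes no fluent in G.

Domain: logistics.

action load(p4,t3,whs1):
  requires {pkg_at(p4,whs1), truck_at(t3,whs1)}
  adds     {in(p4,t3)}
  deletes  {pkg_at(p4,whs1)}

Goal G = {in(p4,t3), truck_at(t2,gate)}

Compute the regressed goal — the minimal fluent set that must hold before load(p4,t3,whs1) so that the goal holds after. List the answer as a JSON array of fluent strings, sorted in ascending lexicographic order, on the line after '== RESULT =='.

Regress:
  G ∩ del = {}  (empty — regression defined)
  G \ add = {in(p4,t3), truck_at(t2,gate)} \ {in(p4,t3)} = {truck_at(t2,gate)}
  ∪ pre   = {truck_at(t2,gate)} ∪ {pkg_at(p4,whs1), truck_at(t3,whs1)}
          = {pkg_at(p4,whs1), truck_at(t2,gate), truck_at(t3,whs1)}

== RESULT ==
["pkg_at(p4,whs1)", "truck_at(t2,gate)", "truck_at(t3,whs1)"]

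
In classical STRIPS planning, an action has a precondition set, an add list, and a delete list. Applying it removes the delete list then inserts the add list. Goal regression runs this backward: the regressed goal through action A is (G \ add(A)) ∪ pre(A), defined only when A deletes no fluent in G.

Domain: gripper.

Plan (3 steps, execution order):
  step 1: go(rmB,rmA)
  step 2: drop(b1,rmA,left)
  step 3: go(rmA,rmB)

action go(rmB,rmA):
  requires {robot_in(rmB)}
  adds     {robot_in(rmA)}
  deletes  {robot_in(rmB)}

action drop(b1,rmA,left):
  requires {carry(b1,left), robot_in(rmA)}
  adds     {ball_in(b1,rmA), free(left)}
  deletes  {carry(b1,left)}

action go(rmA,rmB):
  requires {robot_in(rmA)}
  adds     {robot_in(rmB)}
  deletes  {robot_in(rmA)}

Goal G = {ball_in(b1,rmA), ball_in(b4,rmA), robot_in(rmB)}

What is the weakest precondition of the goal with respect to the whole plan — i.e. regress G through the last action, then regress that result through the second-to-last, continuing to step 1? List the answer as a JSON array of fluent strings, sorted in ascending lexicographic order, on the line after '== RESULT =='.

Work backward from the goal:
  through step 3 (go(rmA,rmB)): drop {robot_in(rmB)}, keep {ball_in(b1,rmA), ball_in(b4,rmA)}, require {robot_in(rmA)}
    → {ball_in(b1,rmA), ball_in(b4,rmA), robot_in(rmA)}
  through step 2 (drop(b1,rmA,left)): drop {ball_in(b1,rmA)}, keep {ball_in(b4,rmA), robot_in(rmA)}, require {carry(b1,left), robot_in(rmA)}
    → {ball_in(b4,rmA), carry(b1,left), robot_in(rmA)}
  through step 1 (go(rmB,rmA)): drop {robot_in(rmA)}, keep {ball_in(b4,rmA), carry(b1,left)}, require {robot_in(rmB)}
    → {ball_in(b4,rmA), carry(b1,left), robot_in(rmB)}

== RESULT ==
["ball_in(b4,rmA)", "carry(b1,left)", "robot_in(rmB)"]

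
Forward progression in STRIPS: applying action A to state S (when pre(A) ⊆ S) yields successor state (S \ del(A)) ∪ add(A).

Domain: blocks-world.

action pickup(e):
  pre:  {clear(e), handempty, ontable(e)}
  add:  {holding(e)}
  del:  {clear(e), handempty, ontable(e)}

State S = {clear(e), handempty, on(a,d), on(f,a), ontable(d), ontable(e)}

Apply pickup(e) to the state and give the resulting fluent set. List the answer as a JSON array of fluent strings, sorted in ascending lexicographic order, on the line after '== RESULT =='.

Progress:
  pre ⊆ S: {clear(e), handempty, ontable(e)} ⊆ S  — applicable
  S \ del = {on(a,d), on(f,a), ontable(d)}
  ∪ add   = {holding(e), on(a,d), on(f,a), ontable(d)}

== RESULT ==
["holding(e)", "on(a,d)", "on(f,a)", "ontable(d)"]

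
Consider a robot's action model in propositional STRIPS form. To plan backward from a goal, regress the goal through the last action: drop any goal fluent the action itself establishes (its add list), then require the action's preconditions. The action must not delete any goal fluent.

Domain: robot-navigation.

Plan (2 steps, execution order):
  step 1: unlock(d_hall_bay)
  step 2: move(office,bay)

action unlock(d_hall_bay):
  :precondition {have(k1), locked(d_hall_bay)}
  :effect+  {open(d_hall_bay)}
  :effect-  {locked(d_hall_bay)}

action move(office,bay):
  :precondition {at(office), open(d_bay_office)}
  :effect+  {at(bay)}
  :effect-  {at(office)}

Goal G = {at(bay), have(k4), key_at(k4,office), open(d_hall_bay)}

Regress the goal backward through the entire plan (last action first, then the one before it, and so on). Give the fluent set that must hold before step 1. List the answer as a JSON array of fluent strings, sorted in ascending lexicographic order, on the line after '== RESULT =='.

Regress step by step:
  through step 2 (move(office,bay)): drop {at(bay)}, keep {have(k4), key_at(k4,office), open(d_hall_bay)}, require {at(office), open(d_bay_office)}
    → {at(office), have(k4), key_at(k4,office), open(d_bay_office), open(d_hall_bay)}
  through step 1 (unlock(d_hall_bay)): drop {open(d_hall_bay)}, keep {at(office), have(k4), key_at(k4,office), open(d_bay_office)}, require {have(k1), locked(d_hall_bay)}
    → {at(office), have(k1), have(k4), key_at(k4,office), locked(d_hall_bay), open(d_bay_office)}

== RESULT ==
["at(office)", "have(k1)", "have(k4)", "key_at(k4,office)", "locked(d_hall_bay)", "open(d_bay_office)"]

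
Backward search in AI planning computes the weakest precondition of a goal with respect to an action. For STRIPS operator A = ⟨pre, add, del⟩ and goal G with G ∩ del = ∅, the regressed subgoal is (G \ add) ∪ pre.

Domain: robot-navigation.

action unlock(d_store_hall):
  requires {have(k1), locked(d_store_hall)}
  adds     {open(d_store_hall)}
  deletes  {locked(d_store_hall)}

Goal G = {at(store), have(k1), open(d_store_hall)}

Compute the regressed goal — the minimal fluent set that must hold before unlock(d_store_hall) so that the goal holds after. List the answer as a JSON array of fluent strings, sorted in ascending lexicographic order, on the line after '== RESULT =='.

Regress:
  G ∩ del = {}  (empty — regression defined)
  G \ add = {at(store), have(k1), open(d_store_hall)} \ {open(d_store_hall)} = {at(store), have(k1)}
  ∪ pre   = {at(store), have(k1)} ∪ {have(k1), locked(d_store_hall)}
          = {at(store), have(k1), locked(d_store_hall)}

== RESULT ==
["at(store)", "have(k1)", "locked(d_store_hall)"]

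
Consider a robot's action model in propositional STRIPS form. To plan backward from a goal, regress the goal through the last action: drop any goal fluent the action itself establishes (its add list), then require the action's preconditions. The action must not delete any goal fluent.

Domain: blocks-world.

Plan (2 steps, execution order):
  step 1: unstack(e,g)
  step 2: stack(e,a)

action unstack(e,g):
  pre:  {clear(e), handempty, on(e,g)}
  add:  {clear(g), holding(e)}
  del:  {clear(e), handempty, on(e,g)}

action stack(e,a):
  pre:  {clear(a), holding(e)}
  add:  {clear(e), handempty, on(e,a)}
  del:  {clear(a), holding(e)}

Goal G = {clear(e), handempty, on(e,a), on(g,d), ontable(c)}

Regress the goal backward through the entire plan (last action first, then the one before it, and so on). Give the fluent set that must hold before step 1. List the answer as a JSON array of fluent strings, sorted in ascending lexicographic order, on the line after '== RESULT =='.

Work backward from the goal:
  through step 2 (stack(e,a)): drop {clear(e), handempty, on(e,a)}, keep {on(g,d), ontable(c)}, require {clear(a), holding(e)}
    → {clear(a), holding(e), on(g,d), ontable(c)}
  through step 1 (unstack(e,g)): drop {holding(e)}, keep {clear(a), on(g,d), ontable(c)}, require {clear(e), handempty, on(e,g)}
    → {clear(a), clear(e), handempty, on(e,g), on(g,d), ontable(c)}

== RESULT ==
["clear(a)", "clear(e)", "handempty", "on(e,g)", "on(g,d)", "ontable(c)"]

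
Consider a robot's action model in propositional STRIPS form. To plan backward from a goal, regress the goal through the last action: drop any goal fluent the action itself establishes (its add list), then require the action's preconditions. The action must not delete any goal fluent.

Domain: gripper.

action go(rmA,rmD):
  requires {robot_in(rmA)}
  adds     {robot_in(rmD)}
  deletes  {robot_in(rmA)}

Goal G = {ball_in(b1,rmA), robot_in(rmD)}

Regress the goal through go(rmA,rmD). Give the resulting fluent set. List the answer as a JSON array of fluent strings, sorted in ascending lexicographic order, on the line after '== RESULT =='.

Regress:
  G ∩ del = {}  (empty — regression defined)
  G \ add = {ball_in(b1,rmA), robot_in(rmD)} \ {robot_in(rmD)} = {ball_in(b1,rmA)}
  ∪ pre   = {ball_in(b1,rmA)} ∪ {robot_in(rmA)}
          = {ball_in(b1,rmA), robot_in(rmA)}

== RESULT ==
["ball_in(b1,rmA)", "robot_in(rmA)"]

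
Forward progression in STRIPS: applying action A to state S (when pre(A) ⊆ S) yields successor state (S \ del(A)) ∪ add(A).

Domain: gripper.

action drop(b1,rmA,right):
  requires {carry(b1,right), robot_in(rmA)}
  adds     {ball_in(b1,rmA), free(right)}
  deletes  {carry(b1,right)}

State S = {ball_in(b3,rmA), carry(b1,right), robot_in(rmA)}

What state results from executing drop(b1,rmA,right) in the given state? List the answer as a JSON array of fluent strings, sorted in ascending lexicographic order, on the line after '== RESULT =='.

Progress:
  pre ⊆ S: {carry(b1,right), robot_in(rmA)} ⊆ S  — applicable
  S \ del = {ball_in(b3,rmA), robot_in(rmA)}
  ∪ add   = {ball_in(b1,rmA), ball_in(b3,rmA), free(right), robot_in(rmA)}

== RESULT ==
["ball_in(b1,rmA)", "ball_in(b3,rmA)", "free(right)", "robot_in(rmA)"]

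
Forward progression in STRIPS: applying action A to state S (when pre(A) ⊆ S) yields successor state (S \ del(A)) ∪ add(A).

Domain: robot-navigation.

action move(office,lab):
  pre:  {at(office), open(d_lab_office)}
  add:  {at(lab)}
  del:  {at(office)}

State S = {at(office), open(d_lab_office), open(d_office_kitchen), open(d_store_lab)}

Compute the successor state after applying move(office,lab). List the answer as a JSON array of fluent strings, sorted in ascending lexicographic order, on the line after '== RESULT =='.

Progress:
  pre ⊆ S: {at(office), open(d_lab_office)} ⊆ S  — applicable
  S \ del = {open(d_lab_office), open(d_office_kitchen), open(d_store_lab)}
  ∪ add   = {at(lab), open(d_lab_office), open(d_office_kitchen), open(d_store_lab)}

== RESULT ==
["at(lab)", "open(d_lab_office)", "open(d_office_kitchen)", "open(d_store_lab)"]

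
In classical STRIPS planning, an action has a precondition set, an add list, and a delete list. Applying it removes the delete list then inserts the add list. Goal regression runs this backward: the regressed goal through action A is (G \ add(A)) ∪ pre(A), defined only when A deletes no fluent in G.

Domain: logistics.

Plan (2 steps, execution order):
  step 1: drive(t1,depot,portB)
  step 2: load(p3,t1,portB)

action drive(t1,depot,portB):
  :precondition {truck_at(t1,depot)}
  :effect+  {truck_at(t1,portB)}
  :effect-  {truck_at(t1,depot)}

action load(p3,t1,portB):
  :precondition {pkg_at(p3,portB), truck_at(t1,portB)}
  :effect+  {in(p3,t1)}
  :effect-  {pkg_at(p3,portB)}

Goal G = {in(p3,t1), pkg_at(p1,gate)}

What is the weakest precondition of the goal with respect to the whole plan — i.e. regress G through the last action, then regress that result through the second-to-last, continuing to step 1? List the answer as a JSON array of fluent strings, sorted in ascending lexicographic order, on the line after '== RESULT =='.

Work backward from the goal:
  through step 2 (load(p3,t1,portB)): drop {in(p3,t1)}, keep {pkg_at(p1,gate)}, require {pkg_at(p3,portB), truck_at(t1,portB)}
    → {pkg_at(p1,gate), pkg_at(p3,portB), truck_at(t1,portB)}
  through step 1 (drive(t1,depot,portB)): drop {truck_at(t1,portB)}, keep {pkg_at(p1,gate), pkg_at(p3,portB)}, require {truck_at(t1,depot)}
    → {pkg_at(p1,gate), pkg_at(p3,portB), truck_at(t1,depot)}

== RESULT ==
["pkg_at(p1,gate)", "pkg_at(p3,portB)", "truck_at(t1,depot)"]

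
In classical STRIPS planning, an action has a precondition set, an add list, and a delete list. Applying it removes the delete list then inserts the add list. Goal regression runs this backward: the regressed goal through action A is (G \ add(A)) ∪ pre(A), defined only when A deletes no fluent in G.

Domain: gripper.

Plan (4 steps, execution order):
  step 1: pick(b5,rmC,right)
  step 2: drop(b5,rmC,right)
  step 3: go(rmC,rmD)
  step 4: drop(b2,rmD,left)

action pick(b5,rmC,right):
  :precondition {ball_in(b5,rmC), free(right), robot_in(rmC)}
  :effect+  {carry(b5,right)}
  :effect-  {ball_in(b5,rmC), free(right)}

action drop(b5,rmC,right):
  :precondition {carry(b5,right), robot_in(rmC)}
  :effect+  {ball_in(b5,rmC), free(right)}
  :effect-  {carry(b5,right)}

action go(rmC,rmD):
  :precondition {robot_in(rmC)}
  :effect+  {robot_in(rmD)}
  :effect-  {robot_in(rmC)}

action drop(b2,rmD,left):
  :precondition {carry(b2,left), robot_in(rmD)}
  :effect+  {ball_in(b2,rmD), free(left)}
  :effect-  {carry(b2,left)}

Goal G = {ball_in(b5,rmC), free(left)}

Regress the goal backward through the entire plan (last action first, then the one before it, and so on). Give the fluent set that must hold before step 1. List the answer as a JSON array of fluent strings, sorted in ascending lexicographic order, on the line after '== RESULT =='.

Regress step by step:
  through step 4 (drop(b2,rmD,left)): drop {free(left)}, keep {ball_in(b5,rmC)}, require {carry(b2,left), robot_in(rmD)}
    → {ball_in(b5,rmC), carry(b2,left), robot_in(rmD)}
  through step 3 (go(rmC,rmD)): drop {robot_in(rmD)}, keep {ball_in(b5,rmC), carry(b2,left)}, require {robot_in(rmC)}
    → {ball_in(b5,rmC), carry(b2,left), robot_in(rmC)}
  through step 2 (drop(b5,rmC,right)): drop {ball_in(b5,rmC)}, keep {carry(b2,left), robot_in(rmC)}, require {carry(b5,right), robot_in(rmC)}
    → {carry(b2,left), carry(b5,right), robot_in(rmC)}
  through step 1 (pick(b5,rmC,right)): drop {carry(b5,right)}, keep {carry(b2,left), robot_in(rmC)}, require {ball_in(b5,rmC), free(right), robot_in(rmC)}
    → {ball_in(b5,rmC), carry(b2,left), free(right), robot_in(rmC)}

== RESULT ==
["ball_in(b5,rmC)", "carry(b2,left)", "free(right)", "robot_in(rmC)"]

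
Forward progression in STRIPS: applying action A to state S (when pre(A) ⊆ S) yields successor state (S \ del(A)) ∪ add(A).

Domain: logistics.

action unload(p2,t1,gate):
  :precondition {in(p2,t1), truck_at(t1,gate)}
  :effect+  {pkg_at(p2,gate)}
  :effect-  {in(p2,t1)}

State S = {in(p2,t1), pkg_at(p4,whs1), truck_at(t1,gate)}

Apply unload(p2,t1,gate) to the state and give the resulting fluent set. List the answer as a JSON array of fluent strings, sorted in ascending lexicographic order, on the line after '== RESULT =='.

Compute (S \ del) ∪ add:
  pre ⊆ S: {in(p2,t1), truck_at(t1,gate)} ⊆ S  — applicable
  S \ del = {pkg_at(p4,whs1), truck_at(t1,gate)}
  ∪ add   = {pkg_at(p2,gate), pkg_at(p4,whs1), truck_at(t1,gate)}

== RESULT ==
["pkg_at(p2,gate)", "pkg_at(p4,whs1)", "truck_at(t1,gate)"]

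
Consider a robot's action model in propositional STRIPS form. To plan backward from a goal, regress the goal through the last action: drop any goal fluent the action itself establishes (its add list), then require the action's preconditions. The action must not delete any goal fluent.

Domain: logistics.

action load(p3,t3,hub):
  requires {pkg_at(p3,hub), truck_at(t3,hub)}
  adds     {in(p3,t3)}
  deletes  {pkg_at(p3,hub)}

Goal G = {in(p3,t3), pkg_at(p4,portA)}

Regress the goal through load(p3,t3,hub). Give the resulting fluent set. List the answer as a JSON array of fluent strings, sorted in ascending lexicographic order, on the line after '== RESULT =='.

Regress:
  G ∩ del = {}  (empty — regression defined)
  G \ add = {in(p3,t3), pkg_at(p4,portA)} \ {in(p3,t3)} = {pkg_at(p4,portA)}
  ∪ pre   = {pkg_at(p4,portA)} ∪ {pkg_at(p3,hub), truck_at(t3,hub)}
          = {pkg_at(p3,hub), pkg_at(p4,portA), truck_at(t3,hub)}

== RESULT ==
["pkg_at(p3,hub)", "pkg_at(p4,portA)", "truck_at(t3,hub)"]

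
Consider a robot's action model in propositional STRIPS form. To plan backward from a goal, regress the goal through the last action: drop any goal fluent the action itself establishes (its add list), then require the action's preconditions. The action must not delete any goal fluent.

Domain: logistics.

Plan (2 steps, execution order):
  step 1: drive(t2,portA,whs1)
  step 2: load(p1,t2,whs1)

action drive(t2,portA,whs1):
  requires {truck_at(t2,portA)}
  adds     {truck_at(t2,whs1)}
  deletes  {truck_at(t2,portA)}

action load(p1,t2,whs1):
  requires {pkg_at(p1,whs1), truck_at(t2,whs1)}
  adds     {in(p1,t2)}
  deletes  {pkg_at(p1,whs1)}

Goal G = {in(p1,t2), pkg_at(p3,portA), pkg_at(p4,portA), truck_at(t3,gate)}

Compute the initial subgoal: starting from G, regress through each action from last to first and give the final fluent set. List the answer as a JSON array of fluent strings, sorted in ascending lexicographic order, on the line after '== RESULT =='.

Work backward from the goal:
  through step 2 (load(p1,t2,whs1)): drop {in(p1,t2)}, keep {pkg_at(p3,portA), pkg_at(p4,portA), truck_at(t3,gate)}, require {pkg_at(p1,whs1), truck_at(t2,whs1)}
    → {pkg_at(p1,whs1), pkg_at(p3,portA), pkg_at(p4,portA), truck_at(t2,whs1), truck_at(t3,gate)}
  through step 1 (drive(t2,portA,whs1)): drop {truck_at(t2,whs1)}, keep {pkg_at(p1,whs1), pkg_at(p3,portA), pkg_at(p4,portA), truck_at(t3,gate)}, require {truck_at(t2,portA)}
    → {pkg_at(p1,whs1), pkg_at(p3,portA), pkg_at(p4,portA), truck_at(t2,portA), truck_at(t3,gate)}

== RESULT ==
["pkg_at(p1,whs1)", "pkg_at(p3,portA)", "pkg_at(p4,portA)", "truck_at(t2,portA)", "truck_at(t3,gate)"]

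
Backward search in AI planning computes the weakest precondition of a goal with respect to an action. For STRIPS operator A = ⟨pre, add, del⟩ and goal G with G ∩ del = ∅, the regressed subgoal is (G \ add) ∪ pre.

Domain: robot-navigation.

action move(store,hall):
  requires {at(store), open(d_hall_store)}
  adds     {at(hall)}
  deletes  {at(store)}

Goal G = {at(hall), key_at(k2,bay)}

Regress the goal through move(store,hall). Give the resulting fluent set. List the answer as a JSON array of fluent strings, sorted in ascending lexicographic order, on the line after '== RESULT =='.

Regress:
  G ∩ del = {}  (empty — regression defined)
  G \ add = {at(hall), key_at(k2,bay)} \ {at(hall)} = {key_at(k2,bay)}
  ∪ pre   = {key_at(k2,bay)} ∪ {at(store), open(d_hall_store)}
          = {at(store), key_at(k2,bay), open(d_hall_store)}

== RESULT ==
["at(store)", "key_at(k2,bay)", "open(d_hall_store)"]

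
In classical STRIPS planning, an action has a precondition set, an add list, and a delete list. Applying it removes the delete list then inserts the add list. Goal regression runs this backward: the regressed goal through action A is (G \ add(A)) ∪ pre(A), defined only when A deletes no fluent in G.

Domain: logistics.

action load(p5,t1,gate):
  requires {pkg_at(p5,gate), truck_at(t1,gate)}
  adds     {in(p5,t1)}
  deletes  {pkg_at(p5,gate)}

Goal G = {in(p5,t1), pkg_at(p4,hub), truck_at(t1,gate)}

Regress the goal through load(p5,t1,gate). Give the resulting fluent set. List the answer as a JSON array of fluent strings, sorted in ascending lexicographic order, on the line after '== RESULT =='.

Regress:
  G ∩ del = {}  (empty — regression defined)
  G \ add = {in(p5,t1), pkg_at(p4,hub), truck_at(t1,gate)} \ {in(p5,t1)} = {pkg_at(p4,hub), truck_at(t1,gate)}
  ∪ pre   = {pkg_at(p4,hub), truck_at(t1,gate)} ∪ {pkg_at(p5,gate), truck_at(t1,gate)}
          = {pkg_at(p4,hub), pkg_at(p5,gate), truck_at(t1,gate)}

== RESULT ==
["pkg_at(p4,hub)", "pkg_at(p5,gate)", "truck_at(t1,gate)"]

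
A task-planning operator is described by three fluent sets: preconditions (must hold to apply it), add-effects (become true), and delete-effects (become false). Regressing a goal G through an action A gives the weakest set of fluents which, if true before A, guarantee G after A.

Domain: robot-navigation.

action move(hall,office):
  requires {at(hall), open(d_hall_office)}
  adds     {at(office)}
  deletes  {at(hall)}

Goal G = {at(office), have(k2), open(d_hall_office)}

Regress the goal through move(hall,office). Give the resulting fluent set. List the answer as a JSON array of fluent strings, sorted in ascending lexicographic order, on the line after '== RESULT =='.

Compute (G \ add) ∪ pre:
  G ∩ del = {}  (empty — regression defined)
  G \ add = {at(office), have(k2), open(d_hall_office)} \ {at(office)} = {have(k2), open(d_hall_office)}
  ∪ pre   = {have(k2), open(d_hall_office)} ∪ {at(hall), open(d_hall_office)}
          = {at(hall), have(k2), open(d_hall_office)}

== RESULT ==
["at(hall)", "have(k2)", "open(d_hall_office)"]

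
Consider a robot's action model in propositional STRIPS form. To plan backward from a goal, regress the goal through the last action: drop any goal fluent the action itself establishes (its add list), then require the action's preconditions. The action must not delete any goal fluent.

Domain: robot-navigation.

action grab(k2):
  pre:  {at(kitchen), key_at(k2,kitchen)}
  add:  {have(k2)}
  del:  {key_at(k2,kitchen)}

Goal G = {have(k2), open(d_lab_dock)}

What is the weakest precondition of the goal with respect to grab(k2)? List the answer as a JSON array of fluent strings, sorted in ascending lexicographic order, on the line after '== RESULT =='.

Compute (G \ add) ∪ pre:
  G ∩ del = {}  (empty — regression defined)
  G \ add = {have(k2), open(d_lab_dock)} \ {have(k2)} = {open(d_lab_dock)}
  ∪ pre   = {open(d_lab_dock)} ∪ {at(kitchen), key_at(k2,kitchen)}
          = {at(kitchen), key_at(k2,kitchen), open(d_lab_dock)}

== RESULT ==
["at(kitchen)", "key_at(k2,kitchen)", "open(d_lab_dock)"]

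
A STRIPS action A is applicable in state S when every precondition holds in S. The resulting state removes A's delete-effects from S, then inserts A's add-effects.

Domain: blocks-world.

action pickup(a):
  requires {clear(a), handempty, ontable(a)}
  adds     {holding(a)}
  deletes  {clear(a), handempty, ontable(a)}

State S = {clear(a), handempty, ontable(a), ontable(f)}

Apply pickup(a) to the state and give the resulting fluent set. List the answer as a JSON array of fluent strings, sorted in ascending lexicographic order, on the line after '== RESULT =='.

Compute (S \ del) ∪ add:
  pre ⊆ S: {clear(a), handempty, ontable(a)} ⊆ S  — applicable
  S \ del = {ontable(f)}
  ∪ add   = {holding(a), ontable(f)}

== RESULT ==
["holding(a)", "ontable(f)"]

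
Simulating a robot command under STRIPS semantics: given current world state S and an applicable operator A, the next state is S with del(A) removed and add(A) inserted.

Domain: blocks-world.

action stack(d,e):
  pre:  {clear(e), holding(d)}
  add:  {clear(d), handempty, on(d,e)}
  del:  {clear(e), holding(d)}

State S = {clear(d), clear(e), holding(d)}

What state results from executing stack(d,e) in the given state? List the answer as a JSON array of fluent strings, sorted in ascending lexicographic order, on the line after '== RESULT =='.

Compute (S \ del) ∪ add:
  pre ⊆ S: {clear(e), holding(d)} ⊆ S  — applicable
  S \ del = {clear(d)}
  ∪ add   = {clear(d), handempty, on(d,e)}

== RESULT ==
["clear(d)", "handempty", "on(d,e)"]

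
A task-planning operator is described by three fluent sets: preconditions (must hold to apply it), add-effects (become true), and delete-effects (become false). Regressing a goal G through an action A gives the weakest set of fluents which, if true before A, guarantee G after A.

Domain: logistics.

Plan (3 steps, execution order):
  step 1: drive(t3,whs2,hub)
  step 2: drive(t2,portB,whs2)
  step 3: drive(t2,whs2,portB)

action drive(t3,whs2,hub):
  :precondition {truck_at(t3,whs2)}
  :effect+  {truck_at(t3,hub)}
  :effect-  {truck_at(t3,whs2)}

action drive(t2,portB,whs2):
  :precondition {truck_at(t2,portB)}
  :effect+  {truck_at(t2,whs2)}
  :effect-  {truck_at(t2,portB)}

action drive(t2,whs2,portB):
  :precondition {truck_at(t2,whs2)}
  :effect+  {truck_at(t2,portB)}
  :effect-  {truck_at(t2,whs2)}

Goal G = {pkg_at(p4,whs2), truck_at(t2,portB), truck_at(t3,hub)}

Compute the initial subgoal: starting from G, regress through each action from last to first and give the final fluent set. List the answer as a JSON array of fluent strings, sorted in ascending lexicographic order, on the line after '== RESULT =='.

Work backward from the goal:
  through step 3 (drive(t2,whs2,portB)): drop {truck_at(t2,portB)}, keep {pkg_at(p4,whs2), truck_at(t3,hub)}, require {truck_at(t2,whs2)}
    → {pkg_at(p4,whs2), truck_at(t2,whs2), truck_at(t3,hub)}
  through step 2 (drive(t2,portB,whs2)): drop {truck_at(t2,whs2)}, keep {pkg_at(p4,whs2), truck_at(t3,hub)}, require {truck_at(t2,portB)}
    → {pkg_at(p4,whs2), truck_at(t2,portB), truck_at(t3,hub)}
  through step 1 (drive(t3,whs2,hub)): drop {truck_at(t3,hub)}, keep {pkg_at(p4,whs2), truck_at(t2,portB)}, require {truck_at(t3,whs2)}
    → {pkg_at(p4,whs2), truck_at(t2,portB), truck_at(t3,whs2)}

== RESULT ==
["pkg_at(p4,whs2)", "truck_at(t2,portB)", "truck_at(t3,whs2)"]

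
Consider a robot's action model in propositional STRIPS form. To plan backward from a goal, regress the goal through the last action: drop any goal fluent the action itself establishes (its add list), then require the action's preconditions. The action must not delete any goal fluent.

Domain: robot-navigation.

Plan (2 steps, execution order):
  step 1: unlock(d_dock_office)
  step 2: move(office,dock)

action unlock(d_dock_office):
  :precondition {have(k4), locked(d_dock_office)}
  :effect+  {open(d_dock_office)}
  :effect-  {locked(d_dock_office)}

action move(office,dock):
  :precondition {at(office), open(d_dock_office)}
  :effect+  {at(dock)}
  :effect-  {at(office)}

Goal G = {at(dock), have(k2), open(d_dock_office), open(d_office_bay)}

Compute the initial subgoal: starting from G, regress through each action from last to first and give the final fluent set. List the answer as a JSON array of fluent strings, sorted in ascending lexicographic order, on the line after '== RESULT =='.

Regress step by step:
  through step 2 (move(office,dock)): drop {at(dock)}, keep {have(k2), open(d_dock_office), open(d_office_bay)}, require {at(office), open(d_dock_office)}
    → {at(office), have(k2), open(d_dock_office), open(d_office_bay)}
  through step 1 (unlock(d_dock_office)): drop {open(d_dock_office)}, keep {at(office), have(k2), open(d_office_bay)}, require {have(k4), locked(d_dock_office)}
    → {at(office), have(k2), have(k4), locked(d_dock_office), open(d_office_bay)}

== RESULT ==
["at(office)", "have(k2)", "have(k4)", "locked(d_dock_office)", "open(d_office_bay)"]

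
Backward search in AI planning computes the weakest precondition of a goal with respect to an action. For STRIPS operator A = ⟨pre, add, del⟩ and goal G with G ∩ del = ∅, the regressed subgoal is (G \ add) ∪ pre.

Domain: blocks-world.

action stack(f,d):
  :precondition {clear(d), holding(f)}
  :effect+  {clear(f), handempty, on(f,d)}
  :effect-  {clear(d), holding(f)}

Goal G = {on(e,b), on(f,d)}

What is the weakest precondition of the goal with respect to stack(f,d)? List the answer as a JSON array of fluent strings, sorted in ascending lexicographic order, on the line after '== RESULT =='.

Compute (G \ add) ∪ pre:
  G ∩ del = {}  (empty — regression defined)
  G \ add = {on(e,b), on(f,d)} \ {clear(f), handempty, on(f,d)} = {on(e,b)}
  ∪ pre   = {on(e,b)} ∪ {clear(d), holding(f)}
          = {clear(d), holding(f), on(e,b)}

== RESULT ==
["clear(d)", "holding(f)", "on(e,b)"]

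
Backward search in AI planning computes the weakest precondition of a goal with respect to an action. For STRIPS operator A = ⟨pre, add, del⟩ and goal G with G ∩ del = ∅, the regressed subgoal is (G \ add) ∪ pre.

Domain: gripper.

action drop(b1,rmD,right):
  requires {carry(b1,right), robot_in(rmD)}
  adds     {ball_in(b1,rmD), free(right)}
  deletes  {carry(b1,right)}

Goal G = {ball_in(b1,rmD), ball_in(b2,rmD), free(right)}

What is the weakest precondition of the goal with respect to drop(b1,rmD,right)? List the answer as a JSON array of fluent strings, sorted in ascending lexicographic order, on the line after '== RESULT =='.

Compute (G \ add) ∪ pre:
  G ∩ del = {}  (empty — regression defined)
  G \ add = {ball_in(b1,rmD), ball_in(b2,rmD), free(right)} \ {ball_in(b1,rmD), free(right)} = {ball_in(b2,rmD)}
  ∪ pre   = {ball_in(b2,rmD)} ∪ {carry(b1,right), robot_in(rmD)}
          = {ball_in(b2,rmD), carry(b1,right), robot_in(rmD)}

== RESULT ==
["ball_in(b2,rmD)", "carry(b1,right)", "robot_in(rmD)"]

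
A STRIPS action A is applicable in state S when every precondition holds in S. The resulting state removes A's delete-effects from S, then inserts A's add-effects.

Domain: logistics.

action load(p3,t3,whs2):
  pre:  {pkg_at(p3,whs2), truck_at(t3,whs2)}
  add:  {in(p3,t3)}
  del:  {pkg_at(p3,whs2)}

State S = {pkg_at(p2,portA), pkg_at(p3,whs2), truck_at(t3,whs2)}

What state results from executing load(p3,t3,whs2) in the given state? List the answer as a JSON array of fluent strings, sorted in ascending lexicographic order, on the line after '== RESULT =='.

Compute (S \ del) ∪ add:
  pre ⊆ S: {pkg_at(p3,whs2), truck_at(t3,whs2)} ⊆ S  — applicable
  S \ del = {pkg_at(p2,portA), truck_at(t3,whs2)}
  ∪ add   = {in(p3,t3), pkg_at(p2,portA), truck_at(t3,whs2)}

== RESULT ==
["in(p3,t3)", "pkg_at(p2,portA)", "truck_at(t3,whs2)"]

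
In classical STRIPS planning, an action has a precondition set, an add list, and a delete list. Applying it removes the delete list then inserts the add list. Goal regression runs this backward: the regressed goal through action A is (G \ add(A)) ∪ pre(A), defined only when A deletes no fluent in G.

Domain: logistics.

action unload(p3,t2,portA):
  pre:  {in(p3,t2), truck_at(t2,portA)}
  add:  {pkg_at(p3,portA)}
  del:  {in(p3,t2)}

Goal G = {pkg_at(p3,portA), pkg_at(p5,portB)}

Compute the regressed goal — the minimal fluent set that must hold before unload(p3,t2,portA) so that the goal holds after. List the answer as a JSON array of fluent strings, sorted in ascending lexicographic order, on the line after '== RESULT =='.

Regress:
  G ∩ del = {}  (empty — regression defined)
  G \ add = {pkg_at(p3,portA), pkg_at(p5,portB)} \ {pkg_at(p3,portA)} = {pkg_at(p5,portB)}
  ∪ pre   = {pkg_at(p5,portB)} ∪ {in(p3,t2), truck_at(t2,portA)}
          = {in(p3,t2), pkg_at(p5,portB), truck_at(t2,portA)}

== RESULT ==
["in(p3,t2)", "pkg_at(p5,portB)", "truck_at(t2,portA)"]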